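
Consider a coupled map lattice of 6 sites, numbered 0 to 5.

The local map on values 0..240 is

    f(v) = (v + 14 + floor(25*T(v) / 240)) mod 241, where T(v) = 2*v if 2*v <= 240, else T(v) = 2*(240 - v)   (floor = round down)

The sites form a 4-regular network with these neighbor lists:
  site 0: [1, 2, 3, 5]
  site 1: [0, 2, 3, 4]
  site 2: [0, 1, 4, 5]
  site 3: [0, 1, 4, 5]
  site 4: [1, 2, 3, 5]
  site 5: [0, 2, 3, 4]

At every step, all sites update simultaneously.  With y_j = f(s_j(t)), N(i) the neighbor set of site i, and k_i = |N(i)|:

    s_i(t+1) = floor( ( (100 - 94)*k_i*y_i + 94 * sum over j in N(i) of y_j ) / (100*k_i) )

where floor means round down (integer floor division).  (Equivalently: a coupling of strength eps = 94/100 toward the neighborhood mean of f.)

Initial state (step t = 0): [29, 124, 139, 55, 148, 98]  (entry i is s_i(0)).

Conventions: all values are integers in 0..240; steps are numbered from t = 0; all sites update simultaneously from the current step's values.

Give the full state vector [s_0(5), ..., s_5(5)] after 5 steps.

Simulating step by step:
t=0: [29, 124, 139, 55, 148, 98]
t=1: [131, 123, 133, 127, 139, 121]
t=2: [163, 168, 165, 165, 163, 167]
t=3: [195, 193, 194, 194, 195, 193]
t=4: [216, 217, 217, 217, 216, 217]
t=5: [235, 235, 235, 235, 235, 235]

Answer: [235, 235, 235, 235, 235, 235]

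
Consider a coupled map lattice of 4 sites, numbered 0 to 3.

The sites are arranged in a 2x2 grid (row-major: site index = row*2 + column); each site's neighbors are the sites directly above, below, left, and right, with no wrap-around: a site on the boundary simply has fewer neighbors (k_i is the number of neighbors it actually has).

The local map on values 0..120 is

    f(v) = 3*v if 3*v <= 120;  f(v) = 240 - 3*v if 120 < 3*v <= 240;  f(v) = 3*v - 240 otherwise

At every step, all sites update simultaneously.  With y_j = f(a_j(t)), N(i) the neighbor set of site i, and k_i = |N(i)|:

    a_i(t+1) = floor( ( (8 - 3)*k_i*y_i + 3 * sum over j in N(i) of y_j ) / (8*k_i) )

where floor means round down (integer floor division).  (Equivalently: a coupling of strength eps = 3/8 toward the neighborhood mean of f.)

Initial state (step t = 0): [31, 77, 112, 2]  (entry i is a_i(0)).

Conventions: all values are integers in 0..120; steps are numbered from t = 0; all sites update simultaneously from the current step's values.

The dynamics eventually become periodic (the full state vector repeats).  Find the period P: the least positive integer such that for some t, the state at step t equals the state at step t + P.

Simulating step by step:
t=0: [31, 77, 112, 2]
t=1: [77, 24, 78, 23]
t=2: [20, 59, 18, 57]
t=3: [59, 63, 57, 65]
t=4: [61, 52, 63, 50]
t=5: [60, 80, 59, 81]
t=6: [49, 11, 51, 13]
t=7: [80, 45, 79, 46]
t=8: [20, 84, 21, 84]
t=9: [51, 21, 52, 21]
t=10: [81, 67, 80, 66]
t=11: [9, 32, 8, 33]
t=12: [39, 83, 38, 84]
t=13: [96, 29, 95, 30]
t=14: [54, 80, 54, 81]
t=15: [63, 15, 63, 16]
t=16: [49, 46, 50, 48]
t=17: [94, 99, 91, 96]
t=18: [43, 52, 37, 46]
t=19: [105, 92, 109, 100]
t=20: [69, 47, 79, 60]
t=21: [39, 79, 19, 56]
t=22: [84, 37, 71, 56]
t=23: [33, 85, 32, 70]
t=24: [82, 33, 84, 39]
t=25: [24, 84, 30, 93]
t=26: [64, 28, 77, 43]
t=27: [47, 82, 35, 86]
t=28: [82, 25, 87, 32]
t=29: [21, 66, 32, 78]
t=30: [65, 39, 72, 29]
t=31: [54, 97, 39, 80]
t=32: [80, 46, 87, 31]
t=33: [23, 81, 30, 81]
t=34: [60, 15, 69, 19]
t=35: [52, 50, 42, 50]
t=36: [90, 88, 103, 94]
t=37: [36, 28, 56, 43]
t=38: [96, 93, 86, 98]
t=39: [40, 43, 30, 44]
t=40: [112, 112, 99, 105]
t=41: [88, 92, 67, 75]
t=42: [29, 29, 31, 23]
t=43: [88, 83, 87, 76]
t=44: [20, 12, 19, 13]
t=45: [54, 41, 54, 41]
t=46: [85, 109, 85, 109]
t=47: [28, 73, 28, 73]
t=48: [72, 32, 72, 32]
t=49: [37, 82, 37, 82]
t=50: [91, 25, 91, 25]
t=51: [40, 67, 40, 67]
t=52: [104, 54, 104, 54]
t=53: [73, 76, 73, 76]
t=54: [19, 13, 19, 13]
t=55: [53, 42, 53, 42]
t=56: [87, 107, 87, 107]
t=57: [32, 69, 32, 69]
t=58: [84, 44, 84, 44]
t=59: [30, 90, 30, 90]
t=60: [78, 41, 78, 41]
t=61: [26, 96, 26, 96]
t=62: [72, 53, 72, 53]
t=63: [34, 70, 34, 70]
t=64: [88, 43, 88, 43]
t=65: [40, 94, 40, 94]
t=66: [105, 56, 105, 56]
t=67: [74, 72, 74, 72]
t=68: [19, 22, 19, 22]
t=69: [58, 64, 58, 64]
t=70: [62, 51, 62, 51]
t=71: [60, 80, 60, 80]
t=72: [48, 11, 48, 11]
t=73: [84, 44, 84, 44]

Answer: 15
Key observation: The state at step 58, [84, 44, 84, 44], reappears at step 73 — and no state repeats earlier — so the cycle the system enters has period 15.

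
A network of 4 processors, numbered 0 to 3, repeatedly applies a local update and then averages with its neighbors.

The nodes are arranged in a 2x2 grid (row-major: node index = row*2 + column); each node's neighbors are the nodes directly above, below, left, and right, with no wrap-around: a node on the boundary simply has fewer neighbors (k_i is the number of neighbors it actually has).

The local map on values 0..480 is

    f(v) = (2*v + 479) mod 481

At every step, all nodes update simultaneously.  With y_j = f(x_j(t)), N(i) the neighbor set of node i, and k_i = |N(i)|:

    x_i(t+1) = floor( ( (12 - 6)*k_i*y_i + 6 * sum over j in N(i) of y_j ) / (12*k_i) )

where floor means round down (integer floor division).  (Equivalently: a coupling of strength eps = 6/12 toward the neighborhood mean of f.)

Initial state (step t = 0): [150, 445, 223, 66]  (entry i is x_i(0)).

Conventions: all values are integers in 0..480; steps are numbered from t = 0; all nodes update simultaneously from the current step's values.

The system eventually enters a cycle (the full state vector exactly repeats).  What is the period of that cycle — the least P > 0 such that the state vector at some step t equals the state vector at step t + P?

Simulating step by step:
t=0: [150, 445, 223, 66]
t=1: [361, 310, 329, 277]
t=2: [197, 146, 165, 113]
t=3: [350, 299, 318, 266]
t=4: [175, 124, 143, 91]
t=5: [306, 255, 274, 222]
t=6: [87, 156, 175, 244]
t=7: [250, 199, 218, 167]
t=8: [216, 285, 304, 373]
t=9: [268, 216, 235, 184]
t=10: [251, 319, 338, 407]
t=11: [96, 165, 184, 252]
t=12: [268, 216, 235, 184]

Answer: 3
Key observation: The state at step 9, [268, 216, 235, 184], reappears at step 12 — and no state repeats earlier — so the cycle the system enters has period 3.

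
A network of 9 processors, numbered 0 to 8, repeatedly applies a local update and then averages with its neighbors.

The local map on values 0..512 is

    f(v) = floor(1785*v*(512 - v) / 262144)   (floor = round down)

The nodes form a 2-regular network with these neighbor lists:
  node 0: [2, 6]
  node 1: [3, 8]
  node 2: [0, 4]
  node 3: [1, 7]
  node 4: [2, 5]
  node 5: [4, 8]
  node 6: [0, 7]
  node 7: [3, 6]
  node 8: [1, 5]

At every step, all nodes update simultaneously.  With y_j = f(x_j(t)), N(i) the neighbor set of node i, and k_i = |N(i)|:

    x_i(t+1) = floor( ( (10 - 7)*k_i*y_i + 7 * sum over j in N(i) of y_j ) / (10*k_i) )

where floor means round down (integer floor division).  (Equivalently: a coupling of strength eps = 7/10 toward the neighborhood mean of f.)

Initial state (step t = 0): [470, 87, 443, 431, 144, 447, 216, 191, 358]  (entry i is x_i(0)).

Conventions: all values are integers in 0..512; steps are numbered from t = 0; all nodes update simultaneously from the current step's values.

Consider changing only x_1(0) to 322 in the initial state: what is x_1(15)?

Simulating step by step:
t=0: [470, 322, 443, 431, 144, 447, 216, 191, 358]
t=1: [265, 339, 235, 362, 249, 316, 323, 360, 327]
t=2: [433, 392, 444, 380, 435, 425, 410, 386, 410]
t=3: [240, 314, 222, 330, 228, 254, 282, 318, 285]
t=4: [440, 423, 440, 417, 441, 441, 434, 423, 436]
t=5: [220, 249, 214, 259, 213, 217, 233, 251, 231]
t=6: [437, 443, 434, 445, 434, 436, 441, 444, 440]
t=7: [221, 208, 227, 205, 228, 223, 213, 207, 216]
t=8: [436, 431, 438, 429, 439, 437, 433, 430, 434]
t=9: [225, 236, 221, 239, 220, 223, 232, 237, 230]
t=10: [439, 442, 437, 443, 437, 438, 441, 443, 440]
t=11: [218, 211, 221, 208, 221, 219, 213, 209, 215]
t=12: [435, 432, 436, 431, 436, 435, 433, 431, 434]
t=13: [228, 233, 226, 236, 226, 227, 232, 235, 231]
t=14: [440, 442, 440, 442, 440, 440, 441, 442, 441]
t=15: [214, 211, 215, 210, 215, 214, 212, 211, 212]

Answer: x_1(15) = 211
Key observation: This trace re-runs the system from the modified initial state.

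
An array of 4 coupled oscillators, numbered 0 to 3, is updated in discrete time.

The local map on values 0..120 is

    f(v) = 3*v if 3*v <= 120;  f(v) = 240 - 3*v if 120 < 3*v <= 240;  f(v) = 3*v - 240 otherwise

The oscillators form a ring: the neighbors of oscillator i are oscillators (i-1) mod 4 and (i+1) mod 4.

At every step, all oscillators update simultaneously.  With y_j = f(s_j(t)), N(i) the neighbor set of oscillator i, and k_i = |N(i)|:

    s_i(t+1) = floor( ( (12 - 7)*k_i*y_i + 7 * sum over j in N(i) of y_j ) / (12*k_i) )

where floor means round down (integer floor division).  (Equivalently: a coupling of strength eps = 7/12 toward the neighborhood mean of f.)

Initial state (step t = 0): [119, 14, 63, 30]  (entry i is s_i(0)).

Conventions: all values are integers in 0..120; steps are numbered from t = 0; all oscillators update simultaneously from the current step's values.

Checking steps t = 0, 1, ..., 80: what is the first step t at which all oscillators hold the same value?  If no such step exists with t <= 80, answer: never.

Answer: never
Key observation: The state at step 21 reappears at step 25 — the system is in a cycle of period 4 from step 21 on.  No step 0..25 is synchronized, and the cycle repeats forever, so no step up to 80 (or ever) has all oscillators equal.

Derivation:
t=0: [119, 14, 63, 30]  (not all equal)
t=1: [87, 66, 59, 86]  (not all equal)
t=2: [26, 42, 43, 32]  (not all equal)
t=3: [93, 102, 107, 95]  (not all equal)
t=4: [48, 62, 66, 53]  (not all equal)
t=5: [79, 62, 56, 74]  (not all equal)
t=6: [22, 44, 51, 29]  (not all equal)
t=7: [84, 89, 93, 80]  (not all equal)
t=8: [12, 26, 24, 14]  (not all equal)
t=9: [50, 64, 65, 49]  (not all equal)
t=10: [78, 59, 59, 78]  (not all equal)
t=11: [22, 46, 46, 22]  (not all equal)
t=12: [76, 91, 91, 76]  (not all equal)
t=13: [18, 26, 26, 18]  (not all equal)
t=14: [61, 71, 71, 61]  (not all equal)
t=15: [48, 35, 35, 48]  (not all equal)
t=16: [98, 102, 102, 98]  (not all equal)
t=17: [57, 62, 62, 57]  (not all equal)
t=18: [64, 58, 58, 64]  (not all equal)
t=19: [53, 60, 60, 53]  (not all equal)
t=20: [74, 66, 66, 74]  (not all equal)
t=21: [25, 35, 35, 25]  (not all equal)
t=22: [83, 96, 96, 83]  (not all equal)
t=23: [20, 36, 36, 20]  (not all equal)
t=24: [74, 94, 94, 74]  (not all equal)
t=25: [25, 35, 35, 25]  (not all equal)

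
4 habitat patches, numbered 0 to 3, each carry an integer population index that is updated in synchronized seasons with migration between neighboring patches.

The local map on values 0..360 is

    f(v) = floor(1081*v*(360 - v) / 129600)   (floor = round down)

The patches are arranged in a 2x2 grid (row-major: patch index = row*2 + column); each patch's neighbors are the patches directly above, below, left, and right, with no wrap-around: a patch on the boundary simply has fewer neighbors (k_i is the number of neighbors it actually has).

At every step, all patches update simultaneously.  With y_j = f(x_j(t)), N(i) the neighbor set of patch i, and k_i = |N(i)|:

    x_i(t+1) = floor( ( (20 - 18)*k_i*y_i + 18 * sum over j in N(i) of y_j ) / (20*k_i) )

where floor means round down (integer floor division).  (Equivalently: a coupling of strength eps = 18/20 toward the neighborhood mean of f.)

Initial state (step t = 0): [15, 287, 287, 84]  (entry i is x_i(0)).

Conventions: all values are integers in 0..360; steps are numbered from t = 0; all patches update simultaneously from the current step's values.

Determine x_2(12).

Simulating step by step:
t=0: [15, 287, 287, 84]
t=1: [160, 123, 123, 175]
t=2: [245, 265, 265, 245]
t=3: [211, 232, 232, 211]
t=4: [248, 260, 260, 248]
t=5: [217, 229, 229, 217]
t=6: [250, 257, 257, 250]
t=7: [220, 228, 228, 220]
t=8: [251, 255, 255, 251]
t=9: [223, 227, 227, 223]
t=10: [251, 253, 253, 251]
t=11: [225, 227, 227, 225]
t=12: [251, 252, 252, 251]

Answer: x_2(12) = 252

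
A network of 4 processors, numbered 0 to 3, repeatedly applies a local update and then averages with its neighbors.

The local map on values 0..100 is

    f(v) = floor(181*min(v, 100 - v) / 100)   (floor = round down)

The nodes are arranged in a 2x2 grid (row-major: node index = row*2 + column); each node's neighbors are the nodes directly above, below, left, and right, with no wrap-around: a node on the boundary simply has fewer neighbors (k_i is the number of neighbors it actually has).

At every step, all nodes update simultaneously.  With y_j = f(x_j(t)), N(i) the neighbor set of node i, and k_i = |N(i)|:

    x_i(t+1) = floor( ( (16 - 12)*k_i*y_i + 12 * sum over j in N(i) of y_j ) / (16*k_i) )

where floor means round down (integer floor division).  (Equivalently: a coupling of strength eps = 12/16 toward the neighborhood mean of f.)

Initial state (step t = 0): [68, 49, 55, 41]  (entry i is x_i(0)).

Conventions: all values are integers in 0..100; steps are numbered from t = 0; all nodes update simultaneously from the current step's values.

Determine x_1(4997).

Simulating step by step:
t=0: [68, 49, 55, 41]
t=1: [77, 71, 69, 81]
t=2: [50, 41, 42, 49]
t=3: [78, 85, 85, 78]
t=4: [30, 36, 36, 30]
t=5: [62, 56, 56, 62]
t=6: [76, 70, 70, 76]
t=7: [51, 45, 45, 51]
t=8: [82, 86, 86, 82]
t=9: [26, 30, 30, 26]
t=10: [52, 48, 48, 52]
t=11: [86, 86, 86, 86]
t=12: [25, 25, 25, 25]
t=13: [45, 45, 45, 45]
t=14: [81, 81, 81, 81]
t=15: [34, 34, 34, 34]
t=16: [61, 61, 61, 61]
t=17: [70, 70, 70, 70]
t=18: [54, 54, 54, 54]
t=19: [83, 83, 83, 83]
t=20: [30, 30, 30, 30]
t=21: [54, 54, 54, 54]

Answer: x_1(4997) = 30
Key observation: The state at step 18, [54, 54, 54, 54], reappears at step 21: the system is in a cycle of period 3 from step 18 on.  Therefore the state at step 4997 equals the state at step 18 + ((4997 - 18) mod 3) = 20, which is [30, 30, 30, 30].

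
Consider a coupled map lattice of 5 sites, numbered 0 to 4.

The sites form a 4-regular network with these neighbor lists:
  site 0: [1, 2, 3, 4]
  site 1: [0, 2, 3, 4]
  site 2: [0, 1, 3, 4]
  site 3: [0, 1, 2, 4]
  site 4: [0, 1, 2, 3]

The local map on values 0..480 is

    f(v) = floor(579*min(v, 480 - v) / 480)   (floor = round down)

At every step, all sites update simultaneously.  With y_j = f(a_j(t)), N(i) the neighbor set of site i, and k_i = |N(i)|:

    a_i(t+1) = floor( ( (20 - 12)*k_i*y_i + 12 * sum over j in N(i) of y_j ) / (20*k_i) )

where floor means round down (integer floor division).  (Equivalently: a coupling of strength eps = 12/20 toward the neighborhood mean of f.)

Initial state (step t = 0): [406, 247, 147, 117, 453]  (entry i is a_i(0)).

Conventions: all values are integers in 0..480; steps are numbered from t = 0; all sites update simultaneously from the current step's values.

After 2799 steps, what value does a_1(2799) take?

Simulating step by step:
t=0: [406, 247, 147, 117, 453]
t=1: [130, 178, 152, 143, 116]
t=2: [168, 183, 175, 172, 164]
t=3: [206, 210, 208, 207, 204]
t=4: [248, 250, 249, 249, 248]
t=5: [278, 277, 278, 278, 278]
t=6: [243, 243, 243, 243, 243]
t=7: [285, 285, 285, 285, 285]
t=8: [235, 235, 235, 235, 235]
t=9: [283, 283, 283, 283, 283]
t=10: [237, 237, 237, 237, 237]
t=11: [285, 285, 285, 285, 285]

Answer: a_1(2799) = 285
Key observation: The state at step 7, [285, 285, 285, 285, 285], reappears at step 11: the system is in a cycle of period 4 from step 7 on.  Therefore the state at step 2799 equals the state at step 7 + ((2799 - 7) mod 4) = 7, which is [285, 285, 285, 285, 285].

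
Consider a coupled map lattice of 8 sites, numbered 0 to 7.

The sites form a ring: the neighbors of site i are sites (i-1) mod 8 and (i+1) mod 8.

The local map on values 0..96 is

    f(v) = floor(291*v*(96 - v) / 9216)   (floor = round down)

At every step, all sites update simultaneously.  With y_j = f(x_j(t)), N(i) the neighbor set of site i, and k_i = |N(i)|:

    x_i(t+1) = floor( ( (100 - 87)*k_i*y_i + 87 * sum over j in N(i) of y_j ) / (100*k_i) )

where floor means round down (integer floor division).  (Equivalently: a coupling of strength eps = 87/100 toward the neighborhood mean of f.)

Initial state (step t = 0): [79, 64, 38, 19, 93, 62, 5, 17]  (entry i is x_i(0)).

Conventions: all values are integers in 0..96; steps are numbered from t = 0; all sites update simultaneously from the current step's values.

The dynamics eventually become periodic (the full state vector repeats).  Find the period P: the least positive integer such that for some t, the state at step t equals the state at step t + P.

Simulating step by step:
t=0: [79, 64, 38, 19, 93, 62, 5, 17]
t=1: [51, 56, 56, 39, 49, 18, 48, 29]
t=2: [66, 70, 70, 70, 58, 68, 55, 70]
t=3: [57, 59, 57, 62, 59, 68, 60, 65]
t=4: [66, 69, 67, 68, 63, 66, 62, 68]
t=5: [59, 61, 59, 62, 61, 65, 61, 63]
t=6: [66, 67, 66, 67, 64, 66, 64, 67]
t=7: [61, 61, 61, 62, 61, 63, 61, 62]
t=8: [66, 67, 66, 66, 65, 66, 65, 66]
t=9: [61, 61, 61, 62, 62, 62, 62, 62]
t=10: [66, 67, 66, 66, 66, 66, 66, 66]
t=11: [61, 61, 61, 62, 62, 62, 62, 62]

Answer: 2
Key observation: The state at step 9, [61, 61, 61, 62, 62, 62, 62, 62], reappears at step 11 — and no state repeats earlier — so the cycle the system enters has period 2.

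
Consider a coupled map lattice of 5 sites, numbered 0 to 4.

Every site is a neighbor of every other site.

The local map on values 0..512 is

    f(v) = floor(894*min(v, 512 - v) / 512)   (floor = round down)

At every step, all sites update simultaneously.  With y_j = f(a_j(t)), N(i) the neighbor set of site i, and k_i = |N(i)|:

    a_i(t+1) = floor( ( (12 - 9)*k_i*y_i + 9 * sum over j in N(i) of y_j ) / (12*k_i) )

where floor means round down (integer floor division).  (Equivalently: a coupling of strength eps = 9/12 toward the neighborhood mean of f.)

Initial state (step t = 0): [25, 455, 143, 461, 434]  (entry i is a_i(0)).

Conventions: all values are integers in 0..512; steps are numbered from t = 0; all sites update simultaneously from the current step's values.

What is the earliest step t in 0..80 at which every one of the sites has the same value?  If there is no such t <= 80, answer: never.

Answer: 4
Key observation: Synchronization is absorbing here: once all sites are equal they stay equal, and step 4 is the first all-equal step.

Derivation:
t=0: [25, 455, 143, 461, 434]  (not all equal)
t=1: [118, 121, 131, 121, 124]  (not all equal)
t=2: [213, 214, 215, 214, 214]  (not all equal)
t=3: [372, 373, 373, 373, 373]  (not all equal)
t=4: [242, 242, 242, 242, 242]  (all equal)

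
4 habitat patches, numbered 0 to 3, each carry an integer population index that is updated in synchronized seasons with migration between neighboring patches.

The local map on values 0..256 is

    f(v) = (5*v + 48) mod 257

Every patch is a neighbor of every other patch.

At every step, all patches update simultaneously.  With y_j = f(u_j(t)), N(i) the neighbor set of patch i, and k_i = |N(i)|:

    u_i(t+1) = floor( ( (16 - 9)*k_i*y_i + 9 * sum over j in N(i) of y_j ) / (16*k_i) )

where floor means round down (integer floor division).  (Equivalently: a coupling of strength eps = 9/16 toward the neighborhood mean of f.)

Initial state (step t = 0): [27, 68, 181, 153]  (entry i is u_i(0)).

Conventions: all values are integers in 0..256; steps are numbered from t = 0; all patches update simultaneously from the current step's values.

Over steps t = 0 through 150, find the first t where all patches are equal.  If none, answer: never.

Answer: 18
Key observation: Synchronization is absorbing here: once all patches are equal they stay equal, and step 18 is the first all-equal step.

Derivation:
t=0: [27, 68, 181, 153]  (not all equal)
t=1: [146, 133, 146, 111]  (not all equal)
t=2: [58, 106, 58, 78]  (not all equal)
t=3: [96, 92, 96, 121]  (not all equal)
t=4: [81, 141, 81, 113]  (not all equal)
t=5: [185, 196, 185, 161]  (not all equal)
t=6: [141, 91, 141, 111]  (not all equal)
t=7: [212, 213, 212, 174]  (not all equal)
t=8: [93, 94, 93, 110]  (not all equal)
t=9: [176, 113, 176, 133]  (not all equal)
t=10: [154, 139, 154, 164]  (not all equal)
t=11: [90, 136, 90, 103]  (not all equal)
t=12: [199, 193, 199, 151]  (not all equal)
t=13: [60, 117, 60, 65]  (not all equal)
t=14: [100, 107, 100, 107]  (not all equal)
t=15: [47, 55, 47, 55]  (not all equal)
t=16: [41, 51, 41, 51]  (not all equal)
t=17: [175, 123, 175, 123]  (not all equal)
t=18: [150, 150, 150, 150]  (all equal)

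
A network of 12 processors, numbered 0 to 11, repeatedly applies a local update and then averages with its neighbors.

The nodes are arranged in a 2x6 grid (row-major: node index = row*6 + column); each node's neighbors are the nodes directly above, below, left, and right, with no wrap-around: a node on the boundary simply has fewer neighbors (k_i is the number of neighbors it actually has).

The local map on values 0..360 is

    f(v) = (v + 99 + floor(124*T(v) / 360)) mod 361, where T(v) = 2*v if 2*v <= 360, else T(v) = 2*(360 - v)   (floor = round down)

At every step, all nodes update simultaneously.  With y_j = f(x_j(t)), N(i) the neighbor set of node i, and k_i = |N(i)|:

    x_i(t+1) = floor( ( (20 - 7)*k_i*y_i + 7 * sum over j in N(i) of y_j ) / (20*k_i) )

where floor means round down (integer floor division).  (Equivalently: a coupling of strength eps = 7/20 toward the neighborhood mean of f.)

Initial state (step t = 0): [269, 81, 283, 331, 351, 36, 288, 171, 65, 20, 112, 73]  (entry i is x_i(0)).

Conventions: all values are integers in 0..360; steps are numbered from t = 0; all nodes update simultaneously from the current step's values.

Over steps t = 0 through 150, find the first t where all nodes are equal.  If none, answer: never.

Simulating step by step:
t=0: [269, 81, 283, 331, 351, 36, 288, 171, 65, 20, 112, 73]  (not all equal)
t=1: [99, 172, 110, 92, 124, 158, 65, 77, 162, 153, 239, 222]  (not all equal)
t=2: [214, 109, 218, 275, 237, 66, 221, 177, 108, 269, 123, 46]  (not all equal)
t=3: [92, 200, 108, 67, 106, 177, 50, 95, 201, 121, 234, 204]  (not all equal)
t=4: [205, 123, 218, 238, 216, 80, 208, 200, 129, 234, 111, 48]  (not all equal)
t=5: [94, 216, 114, 58, 102, 192, 49, 109, 223, 114, 219, 208]  (not all equal)
t=6: [208, 131, 224, 226, 210, 85, 212, 217, 136, 224, 106, 49]  (not all equal)
t=7: [97, 226, 117, 55, 100, 197, 51, 116, 232, 112, 214, 208]  (not all equal)
t=8: [212, 135, 227, 223, 207, 86, 217, 225, 140, 222, 104, 49]  (not all equal)
t=9: [99, 231, 120, 54, 99, 199, 53, 119, 237, 113, 211, 208]  (not all equal)
t=10: [215, 138, 231, 223, 206, 85, 221, 229, 142, 222, 103, 49]  (not all equal)
t=11: [101, 235, 121, 54, 98, 197, 54, 121, 239, 113, 210, 207]  (not all equal)
t=12: [218, 140, 233, 223, 205, 85, 223, 233, 143, 222, 103, 49]  (not all equal)
t=13: [102, 237, 122, 54, 98, 197, 55, 122, 240, 113, 210, 207]  (not all equal)
t=14: [219, 141, 234, 223, 205, 85, 224, 234, 143, 222, 103, 49]  (not all equal)
t=15: [103, 238, 123, 54, 98, 197, 55, 123, 240, 113, 210, 207]  (not all equal)
t=16: [220, 142, 235, 223, 205, 85, 225, 235, 144, 222, 103, 49]  (not all equal)
t=17: [104, 239, 124, 54, 98, 197, 56, 124, 242, 113, 210, 207]  (not all equal)
t=18: [222, 142, 236, 223, 205, 85, 227, 236, 145, 223, 103, 49]  (not all equal)
t=19: [104, 239, 124, 54, 98, 197, 56, 124, 243, 113, 210, 207]  (not all equal)
t=20: [222, 142, 236, 223, 205, 85, 227, 236, 145, 223, 103, 49]  (not all equal)

Answer: never
Key observation: The state at step 18 reappears at step 20 — the system is in a cycle of period 2 from step 18 on.  No step 0..20 is synchronized, and the cycle repeats forever, so no step up to 150 (or ever) has all nodes equal.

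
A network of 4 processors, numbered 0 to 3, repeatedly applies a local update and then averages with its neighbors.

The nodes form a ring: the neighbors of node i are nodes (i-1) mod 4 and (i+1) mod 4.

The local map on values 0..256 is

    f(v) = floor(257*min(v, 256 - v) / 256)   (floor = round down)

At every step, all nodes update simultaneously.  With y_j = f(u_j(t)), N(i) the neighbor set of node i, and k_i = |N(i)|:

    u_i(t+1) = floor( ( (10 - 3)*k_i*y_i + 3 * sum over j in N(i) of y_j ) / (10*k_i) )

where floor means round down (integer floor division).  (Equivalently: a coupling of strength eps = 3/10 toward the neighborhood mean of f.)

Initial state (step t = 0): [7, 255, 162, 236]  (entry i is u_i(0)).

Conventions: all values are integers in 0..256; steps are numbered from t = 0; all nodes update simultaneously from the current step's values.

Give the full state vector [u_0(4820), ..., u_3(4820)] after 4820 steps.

Answer: [24, 24, 24, 24]
Key observation: The state at step 13, [24, 24, 24, 24], reappears at step 14: the system is in a cycle of period 1 from step 13 on.  Therefore the state at step 4820 equals the state at step 13 + ((4820 - 13) mod 1) = 13, which is [24, 24, 24, 24].

Derivation:
t=0: [7, 255, 162, 236]
t=1: [8, 15, 68, 29]
t=2: [12, 21, 54, 31]
t=3: [16, 24, 45, 31]
t=4: [19, 25, 39, 30]
t=5: [21, 26, 35, 29]
t=6: [22, 26, 32, 28]
t=7: [23, 26, 30, 27]
t=8: [24, 26, 28, 26]
t=9: [24, 26, 27, 26]
t=10: [24, 25, 26, 25]
t=11: [24, 25, 25, 25]
t=12: [24, 24, 25, 24]
t=13: [24, 24, 24, 24]
t=14: [24, 24, 24, 24]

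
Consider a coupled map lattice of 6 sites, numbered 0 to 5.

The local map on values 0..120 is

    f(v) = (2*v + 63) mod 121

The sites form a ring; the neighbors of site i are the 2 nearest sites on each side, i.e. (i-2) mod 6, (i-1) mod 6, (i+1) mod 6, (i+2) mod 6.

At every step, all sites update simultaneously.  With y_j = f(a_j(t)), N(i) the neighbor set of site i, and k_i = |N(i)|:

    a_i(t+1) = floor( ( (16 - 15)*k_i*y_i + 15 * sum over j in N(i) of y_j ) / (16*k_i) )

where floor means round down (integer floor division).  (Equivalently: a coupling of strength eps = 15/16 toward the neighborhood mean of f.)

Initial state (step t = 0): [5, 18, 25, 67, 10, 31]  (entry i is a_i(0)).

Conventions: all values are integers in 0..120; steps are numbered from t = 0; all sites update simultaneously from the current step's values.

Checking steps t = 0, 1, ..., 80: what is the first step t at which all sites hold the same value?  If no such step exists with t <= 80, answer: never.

Simulating step by step:
t=0: [5, 18, 25, 67, 10, 31]  (not all equal)
t=1: [74, 68, 84, 74, 67, 77]  (not all equal)
t=2: [90, 95, 85, 90, 95, 84]  (not all equal)
t=3: [57, 53, 12, 57, 53, 12]  (not all equal)
t=4: [66, 70, 54, 66, 70, 54]  (not all equal)
t=5: [66, 63, 76, 66, 63, 76]  (not all equal)
t=6: [80, 83, 72, 80, 83, 72]  (not all equal)
t=7: [97, 94, 103, 97, 94, 103]  (not all equal)
t=8: [17, 20, 12, 17, 20, 12]  (not all equal)
t=9: [95, 92, 99, 95, 92, 99]  (not all equal)
t=10: [11, 14, 8, 11, 14, 8]  (not all equal)
t=11: [85, 82, 87, 85, 82, 87]  (not all equal)
t=12: [111, 113, 109, 111, 113, 109]  (not all equal)
t=13: [43, 41, 44, 43, 41, 44]  (not all equal)
t=14: [27, 28, 26, 27, 28, 26]  (not all equal)
t=15: [117, 116, 117, 117, 116, 117]  (not all equal)
t=16: [54, 54, 54, 54, 54, 54]  (all equal)

Answer: 16
Key observation: Synchronization is absorbing here: once all sites are equal they stay equal, and step 16 is the first all-equal step.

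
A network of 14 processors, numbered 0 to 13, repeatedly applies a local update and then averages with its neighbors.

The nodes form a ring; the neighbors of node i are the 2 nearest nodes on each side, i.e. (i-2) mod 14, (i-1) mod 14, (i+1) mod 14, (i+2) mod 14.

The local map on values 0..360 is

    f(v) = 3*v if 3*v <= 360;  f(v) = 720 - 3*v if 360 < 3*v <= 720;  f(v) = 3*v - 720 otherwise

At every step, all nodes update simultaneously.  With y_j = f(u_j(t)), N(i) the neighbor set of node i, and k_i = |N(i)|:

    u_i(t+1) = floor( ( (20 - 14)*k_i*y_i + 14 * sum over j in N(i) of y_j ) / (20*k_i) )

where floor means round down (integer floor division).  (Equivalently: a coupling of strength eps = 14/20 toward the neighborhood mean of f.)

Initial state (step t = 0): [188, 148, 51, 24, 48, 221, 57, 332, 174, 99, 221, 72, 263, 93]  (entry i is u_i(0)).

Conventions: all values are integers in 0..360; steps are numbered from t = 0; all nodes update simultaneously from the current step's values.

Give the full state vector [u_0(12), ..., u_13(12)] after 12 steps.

Answer: [289, 280, 283, 284, 300, 298, 295, 276, 282, 277, 291, 293, 303, 292]

Derivation:
t=0: [188, 148, 51, 24, 48, 221, 57, 332, 174, 99, 221, 72, 263, 93]
t=1: [182, 198, 159, 131, 122, 133, 169, 209, 199, 219, 153, 187, 144, 209]
t=2: [183, 184, 244, 280, 299, 269, 219, 153, 147, 130, 189, 171, 206, 158]
t=3: [143, 146, 114, 113, 102, 134, 159, 211, 224, 256, 206, 207, 166, 187]
t=4: [263, 282, 315, 320, 309, 266, 205, 141, 98, 73, 103, 122, 180, 204]
t=5: [132, 150, 179, 183, 175, 171, 184, 210, 250, 285, 275, 249, 201, 159]
t=6: [239, 242, 222, 200, 186, 171, 141, 121, 96, 84, 85, 113, 157, 202]
t=7: [74, 52, 67, 111, 167, 225, 266, 289, 289, 292, 273, 253, 199, 138]
t=8: [204, 232, 223, 208, 180, 149, 121, 118, 128, 122, 111, 131, 153, 186]
t=9: [119, 80, 86, 121, 189, 254, 307, 337, 345, 342, 323, 292, 241, 174]
t=10: [229, 276, 271, 228, 196, 187, 200, 238, 277, 268, 211, 179, 168, 191]
t=11: [108, 86, 81, 96, 111, 99, 107, 84, 85, 92, 130, 148, 143, 138]
t=12: [289, 280, 283, 284, 300, 298, 295, 276, 282, 277, 291, 293, 303, 292]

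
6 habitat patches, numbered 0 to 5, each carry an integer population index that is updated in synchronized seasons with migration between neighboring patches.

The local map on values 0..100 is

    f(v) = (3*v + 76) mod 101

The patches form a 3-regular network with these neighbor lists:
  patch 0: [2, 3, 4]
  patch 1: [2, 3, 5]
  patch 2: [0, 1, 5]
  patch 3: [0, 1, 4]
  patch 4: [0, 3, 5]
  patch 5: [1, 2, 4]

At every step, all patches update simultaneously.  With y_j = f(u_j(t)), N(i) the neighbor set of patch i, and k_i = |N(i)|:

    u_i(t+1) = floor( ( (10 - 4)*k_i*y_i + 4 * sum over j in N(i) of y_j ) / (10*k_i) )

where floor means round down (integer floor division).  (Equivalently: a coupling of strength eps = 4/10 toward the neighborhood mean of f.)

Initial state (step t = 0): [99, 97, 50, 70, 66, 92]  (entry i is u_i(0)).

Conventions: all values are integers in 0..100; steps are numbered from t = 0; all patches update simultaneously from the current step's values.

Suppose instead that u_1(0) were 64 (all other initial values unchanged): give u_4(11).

Answer: u_4(11) = 68
Key observation: This trace re-runs the system from the modified initial state.

Derivation:
t=0: [99, 64, 50, 70, 66, 92]
t=1: [66, 60, 39, 78, 70, 51]
t=2: [67, 49, 75, 32, 64, 46]
t=3: [76, 36, 73, 64, 60, 32]
t=4: [29, 80, 76, 58, 50, 73]
t=5: [46, 26, 23, 42, 41, 60]
t=6: [26, 44, 42, 21, 67, 58]
t=7: [46, 15, 14, 40, 63, 39]
t=8: [30, 39, 26, 69, 64, 68]
t=9: [65, 83, 63, 78, 69, 74]
t=10: [61, 35, 62, 27, 71, 79]
t=11: [61, 64, 55, 63, 68, 36]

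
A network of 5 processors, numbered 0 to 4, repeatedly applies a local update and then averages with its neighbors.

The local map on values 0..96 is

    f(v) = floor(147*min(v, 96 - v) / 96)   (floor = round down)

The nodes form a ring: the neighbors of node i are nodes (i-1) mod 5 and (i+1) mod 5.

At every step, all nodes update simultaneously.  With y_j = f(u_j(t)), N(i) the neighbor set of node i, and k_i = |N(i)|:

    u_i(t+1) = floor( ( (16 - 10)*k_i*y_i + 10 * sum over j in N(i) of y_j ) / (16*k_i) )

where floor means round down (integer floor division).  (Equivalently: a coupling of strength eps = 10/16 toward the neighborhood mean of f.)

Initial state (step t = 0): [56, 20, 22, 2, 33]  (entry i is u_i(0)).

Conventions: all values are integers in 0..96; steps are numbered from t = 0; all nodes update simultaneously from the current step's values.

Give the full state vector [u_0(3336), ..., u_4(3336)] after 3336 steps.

Simulating step by step:
t=0: [56, 20, 22, 2, 33]
t=1: [47, 40, 22, 27, 38]
t=2: [63, 55, 44, 43, 56]
t=3: [57, 59, 64, 64, 58]
t=4: [57, 54, 51, 51, 55]
t=5: [61, 63, 66, 66, 62]
t=6: [51, 49, 46, 47, 50]
t=7: [69, 69, 70, 70, 69]
t=8: [41, 40, 39, 39, 40]
t=9: [61, 60, 59, 59, 60]
t=10: [54, 54, 55, 55, 54]
t=11: [64, 63, 62, 62, 63]
t=12: [49, 50, 51, 51, 50]
t=13: [70, 69, 68, 68, 69]
t=14: [40, 40, 41, 41, 40]
t=15: [61, 61, 61, 61, 61]
t=16: [53, 53, 53, 53, 53]
t=17: [65, 65, 65, 65, 65]
t=18: [47, 47, 47, 47, 47]
t=19: [71, 71, 71, 71, 71]
t=20: [38, 38, 38, 38, 38]
t=21: [58, 58, 58, 58, 58]
t=22: [58, 58, 58, 58, 58]

Answer: [58, 58, 58, 58, 58]
Key observation: The state at step 21, [58, 58, 58, 58, 58], reappears at step 22: the system is in a cycle of period 1 from step 21 on.  Therefore the state at step 3336 equals the state at step 21 + ((3336 - 21) mod 1) = 21, which is [58, 58, 58, 58, 58].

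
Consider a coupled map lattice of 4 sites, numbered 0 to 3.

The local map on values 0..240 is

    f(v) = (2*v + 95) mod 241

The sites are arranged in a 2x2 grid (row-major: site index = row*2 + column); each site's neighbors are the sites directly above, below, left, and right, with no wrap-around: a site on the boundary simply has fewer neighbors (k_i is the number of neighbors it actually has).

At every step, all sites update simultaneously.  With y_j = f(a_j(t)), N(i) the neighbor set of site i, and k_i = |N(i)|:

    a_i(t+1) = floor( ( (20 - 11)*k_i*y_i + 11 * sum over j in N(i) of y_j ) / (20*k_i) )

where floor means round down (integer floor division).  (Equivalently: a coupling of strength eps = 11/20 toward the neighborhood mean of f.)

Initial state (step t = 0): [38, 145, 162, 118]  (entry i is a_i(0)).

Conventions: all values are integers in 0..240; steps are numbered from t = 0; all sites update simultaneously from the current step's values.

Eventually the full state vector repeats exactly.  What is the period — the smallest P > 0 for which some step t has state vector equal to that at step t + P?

Answer: 24
Key observation: The state at step 99, [69, 69, 69, 69], reappears at step 123 — and no state repeats earlier — so the cycle the system enters has period 24.

Derivation:
t=0: [38, 145, 162, 118]
t=1: [165, 136, 151, 129]
t=2: [160, 138, 151, 127]
t=3: [156, 136, 147, 127]
t=4: [150, 132, 141, 123]
t=5: [139, 122, 131, 114]
t=6: [118, 102, 111, 95]
t=7: [77, 62, 71, 56]
t=8: [129, 157, 165, 218]
t=9: [147, 119, 127, 118]
t=10: [121, 106, 114, 95]
t=11: [83, 68, 75, 60]
t=12: [73, 168, 66, 161]
t=13: [114, 133, 150, 193]
t=14: [112, 142, 157, 183]
t=15: [119, 144, 157, 183]
t=16: [126, 149, 161, 184]
t=17: [137, 158, 169, 190]
t=18: [157, 176, 185, 204]
t=19: [193, 144, 152, 127]
t=20: [190, 159, 166, 131]
t=21: [203, 173, 179, 150]
t=22: [121, 137, 142, 182]
t=23: [116, 143, 148, 171]
t=24: [118, 140, 145, 167]
t=25: [116, 136, 141, 161]
t=26: [110, 128, 133, 151]
t=27: [96, 112, 117, 133]
t=28: [66, 80, 85, 99]
t=29: [112, 83, 87, 33]
t=30: [48, 74, 78, 85]
t=31: [89, 60, 63, 14]
t=32: [134, 139, 142, 175]
t=33: [129, 149, 151, 166]
t=34: [135, 150, 152, 168]
t=35: [141, 155, 157, 171]
t=36: [152, 165, 166, 179]
t=37: [172, 184, 185, 197]
t=38: [211, 156, 157, 125]
t=39: [107, 112, 113, 138]
t=40: [74, 89, 90, 101]
t=41: [19, 30, 31, 43]
t=42: [145, 156, 157, 167]
t=43: [156, 166, 166, 176]
t=44: [177, 186, 186, 195]
t=45: [217, 159, 159, 125]
t=46: [115, 118, 118, 141]
t=47: [87, 101, 101, 110]
t=48: [43, 53, 53, 64]
t=49: [192, 201, 201, 210]
t=50: [115, 81, 81, 23]
t=51: [46, 69, 69, 72]
t=52: [212, 222, 222, 235]
t=53: [48, 58, 58, 68]
t=54: [202, 211, 211, 220]
t=55: [26, 35, 35, 43]
t=56: [156, 164, 164, 172]
t=57: [174, 182, 182, 189]
t=58: [210, 217, 217, 224]
t=59: [40, 47, 47, 53]
t=60: [182, 188, 188, 194]
t=61: [224, 163, 163, 126]
t=62: [126, 126, 126, 146]
t=63: [106, 117, 117, 124]
t=64: [78, 85, 85, 94]
t=65: [17, 25, 25, 32]
t=66: [137, 144, 144, 151]
t=67: [135, 142, 142, 148]
t=68: [131, 137, 137, 143]
t=69: [122, 128, 128, 133]
t=70: [104, 109, 109, 114]
t=71: [67, 72, 72, 76]
t=72: [234, 172, 172, 134]
t=73: [145, 144, 144, 163]
t=74: [142, 153, 153, 159]
t=75: [150, 157, 157, 165]
t=76: [161, 168, 168, 175]
t=77: [183, 190, 190, 196]
t=78: [227, 167, 167, 130]
t=79: [133, 134, 134, 154]
t=80: [121, 132, 132, 140]
t=81: [108, 116, 116, 125]
t=82: [78, 86, 86, 94]
t=83: [18, 26, 26, 33]
t=84: [139, 146, 146, 153]
t=85: [139, 146, 146, 152]
t=86: [139, 145, 145, 151]
t=87: [138, 144, 144, 149]
t=88: [136, 141, 141, 146]
t=89: [131, 136, 136, 140]
t=90: [121, 125, 125, 129]
t=91: [100, 104, 104, 107]
t=92: [58, 61, 61, 64]
t=93: [214, 217, 217, 219]
t=94: [44, 46, 46, 48]
t=95: [185, 187, 187, 188]
t=96: [226, 227, 227, 228]
t=97: [66, 67, 67, 67]
t=98: [228, 228, 228, 229]
t=99: [69, 69, 69, 69]
t=100: [233, 233, 233, 233]
t=101: [79, 79, 79, 79]
t=102: [12, 12, 12, 12]
t=103: [119, 119, 119, 119]
t=104: [92, 92, 92, 92]
t=105: [38, 38, 38, 38]
t=106: [171, 171, 171, 171]
t=107: [196, 196, 196, 196]
t=108: [5, 5, 5, 5]
t=109: [105, 105, 105, 105]
t=110: [64, 64, 64, 64]
t=111: [223, 223, 223, 223]
t=112: [59, 59, 59, 59]
t=113: [213, 213, 213, 213]
t=114: [39, 39, 39, 39]
t=115: [173, 173, 173, 173]
t=116: [200, 200, 200, 200]
t=117: [13, 13, 13, 13]
t=118: [121, 121, 121, 121]
t=119: [96, 96, 96, 96]
t=120: [46, 46, 46, 46]
t=121: [187, 187, 187, 187]
t=122: [228, 228, 228, 228]
t=123: [69, 69, 69, 69]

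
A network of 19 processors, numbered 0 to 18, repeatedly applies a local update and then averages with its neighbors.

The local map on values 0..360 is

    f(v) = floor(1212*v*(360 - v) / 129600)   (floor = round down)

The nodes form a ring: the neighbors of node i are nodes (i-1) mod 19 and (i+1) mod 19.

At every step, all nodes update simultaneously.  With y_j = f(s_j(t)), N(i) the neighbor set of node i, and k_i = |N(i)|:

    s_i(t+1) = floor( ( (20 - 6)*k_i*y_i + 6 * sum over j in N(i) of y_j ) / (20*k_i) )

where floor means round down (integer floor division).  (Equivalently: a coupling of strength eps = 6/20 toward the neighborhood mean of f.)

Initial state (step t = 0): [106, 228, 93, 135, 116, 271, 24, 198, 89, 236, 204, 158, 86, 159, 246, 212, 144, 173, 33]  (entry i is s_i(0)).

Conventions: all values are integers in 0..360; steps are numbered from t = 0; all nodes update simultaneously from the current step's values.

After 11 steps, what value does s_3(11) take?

Answer: s_3(11) = 281

Derivation:
t=0: [106, 228, 93, 135, 116, 271, 24, 198, 89, 236, 204, 158, 86, 159, 246, 212, 144, 173, 33]
t=1: [232, 269, 247, 273, 261, 208, 131, 254, 243, 269, 293, 286, 243, 280, 272, 287, 292, 269, 152]
t=2: [272, 240, 250, 230, 246, 284, 277, 257, 257, 226, 191, 205, 246, 219, 216, 197, 192, 231, 282]
t=3: [227, 260, 262, 273, 255, 212, 217, 242, 252, 280, 297, 292, 271, 284, 291, 298, 297, 270, 218]
t=4: [277, 248, 237, 228, 252, 286, 287, 268, 249, 210, 180, 189, 215, 202, 186, 174, 181, 228, 278]
t=5: [221, 254, 271, 275, 249, 205, 200, 228, 259, 289, 301, 300, 293, 297, 301, 302, 298, 273, 223]
t=6: [281, 252, 227, 225, 257, 291, 296, 278, 241, 195, 170, 169, 179, 174, 166, 164, 178, 223, 275]
t=7: [215, 251, 278, 278, 243, 194, 183, 215, 264, 295, 301, 301, 301, 301, 301, 300, 299, 277, 226]
t=8: [284, 254, 219, 220, 262, 295, 300, 284, 236, 185, 167, 166, 166, 166, 166, 168, 176, 218, 274]
t=9: [211, 249, 282, 280, 238, 186, 174, 206, 266, 297, 301, 301, 301, 301, 301, 301, 299, 280, 227]
t=10: [286, 255, 213, 217, 266, 297, 301, 287, 233, 181, 167, 166, 166, 166, 166, 166, 175, 214, 272]
t=11: [208, 248, 285, 281, 232, 181, 171, 202, 267, 297, 301, 301, 301, 301, 301, 301, 300, 283, 229]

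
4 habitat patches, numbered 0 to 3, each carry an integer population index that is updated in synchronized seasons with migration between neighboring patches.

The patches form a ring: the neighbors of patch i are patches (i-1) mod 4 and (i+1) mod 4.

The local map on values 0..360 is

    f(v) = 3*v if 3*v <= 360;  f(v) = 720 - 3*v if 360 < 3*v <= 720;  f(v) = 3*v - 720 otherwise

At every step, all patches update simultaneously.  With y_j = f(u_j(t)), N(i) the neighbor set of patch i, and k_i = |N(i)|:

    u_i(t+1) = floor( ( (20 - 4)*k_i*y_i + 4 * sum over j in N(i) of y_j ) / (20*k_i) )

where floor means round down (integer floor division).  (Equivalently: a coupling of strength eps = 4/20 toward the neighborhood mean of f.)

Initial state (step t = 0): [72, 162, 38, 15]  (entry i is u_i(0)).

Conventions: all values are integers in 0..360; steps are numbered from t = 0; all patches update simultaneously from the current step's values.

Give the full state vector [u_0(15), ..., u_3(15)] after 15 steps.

Answer: [303, 184, 323, 253]

Derivation:
t=0: [72, 162, 38, 15]
t=1: [200, 220, 119, 69]
t=2: [122, 95, 312, 213]
t=3: [319, 285, 209, 121]
t=4: [238, 141, 123, 318]
t=5: [57, 273, 333, 222]
t=6: [152, 124, 238, 88]
t=7: [272, 305, 66, 238]
t=8: [96, 185, 178, 34]
t=9: [257, 179, 175, 129]
t=10: [92, 171, 207, 291]
t=11: [256, 203, 115, 159]
t=12: [73, 128, 311, 233]
t=13: [210, 312, 206, 60]
t=14: [111, 192, 121, 163]
t=15: [303, 184, 323, 253]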